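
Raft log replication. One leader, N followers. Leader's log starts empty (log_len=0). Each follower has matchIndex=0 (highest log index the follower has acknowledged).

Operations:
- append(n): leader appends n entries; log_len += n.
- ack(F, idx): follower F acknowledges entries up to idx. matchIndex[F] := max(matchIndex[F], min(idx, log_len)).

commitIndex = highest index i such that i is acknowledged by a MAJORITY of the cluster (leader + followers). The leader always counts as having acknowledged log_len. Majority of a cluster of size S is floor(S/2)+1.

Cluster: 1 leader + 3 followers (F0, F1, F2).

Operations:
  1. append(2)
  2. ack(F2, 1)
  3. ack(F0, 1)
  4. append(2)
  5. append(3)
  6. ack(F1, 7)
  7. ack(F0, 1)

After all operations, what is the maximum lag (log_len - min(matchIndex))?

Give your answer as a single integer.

Op 1: append 2 -> log_len=2
Op 2: F2 acks idx 1 -> match: F0=0 F1=0 F2=1; commitIndex=0
Op 3: F0 acks idx 1 -> match: F0=1 F1=0 F2=1; commitIndex=1
Op 4: append 2 -> log_len=4
Op 5: append 3 -> log_len=7
Op 6: F1 acks idx 7 -> match: F0=1 F1=7 F2=1; commitIndex=1
Op 7: F0 acks idx 1 -> match: F0=1 F1=7 F2=1; commitIndex=1

Answer: 6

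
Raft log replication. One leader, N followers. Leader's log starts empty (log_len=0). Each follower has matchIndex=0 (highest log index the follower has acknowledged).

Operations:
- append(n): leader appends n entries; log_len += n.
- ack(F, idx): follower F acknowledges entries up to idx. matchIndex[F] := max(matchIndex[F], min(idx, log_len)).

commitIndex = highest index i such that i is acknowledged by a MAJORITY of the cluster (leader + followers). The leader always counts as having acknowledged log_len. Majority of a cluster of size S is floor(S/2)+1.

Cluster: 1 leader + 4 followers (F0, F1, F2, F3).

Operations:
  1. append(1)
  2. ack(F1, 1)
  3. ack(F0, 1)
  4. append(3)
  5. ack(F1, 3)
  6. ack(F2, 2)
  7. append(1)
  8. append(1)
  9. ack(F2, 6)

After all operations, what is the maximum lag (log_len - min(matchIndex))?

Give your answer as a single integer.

Answer: 6

Derivation:
Op 1: append 1 -> log_len=1
Op 2: F1 acks idx 1 -> match: F0=0 F1=1 F2=0 F3=0; commitIndex=0
Op 3: F0 acks idx 1 -> match: F0=1 F1=1 F2=0 F3=0; commitIndex=1
Op 4: append 3 -> log_len=4
Op 5: F1 acks idx 3 -> match: F0=1 F1=3 F2=0 F3=0; commitIndex=1
Op 6: F2 acks idx 2 -> match: F0=1 F1=3 F2=2 F3=0; commitIndex=2
Op 7: append 1 -> log_len=5
Op 8: append 1 -> log_len=6
Op 9: F2 acks idx 6 -> match: F0=1 F1=3 F2=6 F3=0; commitIndex=3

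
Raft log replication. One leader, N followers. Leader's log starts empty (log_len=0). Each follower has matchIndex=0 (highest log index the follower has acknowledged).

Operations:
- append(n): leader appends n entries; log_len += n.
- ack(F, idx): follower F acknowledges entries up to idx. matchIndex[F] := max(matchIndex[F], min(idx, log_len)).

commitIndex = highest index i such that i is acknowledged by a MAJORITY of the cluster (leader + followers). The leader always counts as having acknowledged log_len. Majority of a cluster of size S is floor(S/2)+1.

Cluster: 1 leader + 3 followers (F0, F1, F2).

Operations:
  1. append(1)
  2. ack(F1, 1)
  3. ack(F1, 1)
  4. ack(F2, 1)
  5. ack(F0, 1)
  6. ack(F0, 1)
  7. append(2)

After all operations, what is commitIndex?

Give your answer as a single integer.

Op 1: append 1 -> log_len=1
Op 2: F1 acks idx 1 -> match: F0=0 F1=1 F2=0; commitIndex=0
Op 3: F1 acks idx 1 -> match: F0=0 F1=1 F2=0; commitIndex=0
Op 4: F2 acks idx 1 -> match: F0=0 F1=1 F2=1; commitIndex=1
Op 5: F0 acks idx 1 -> match: F0=1 F1=1 F2=1; commitIndex=1
Op 6: F0 acks idx 1 -> match: F0=1 F1=1 F2=1; commitIndex=1
Op 7: append 2 -> log_len=3

Answer: 1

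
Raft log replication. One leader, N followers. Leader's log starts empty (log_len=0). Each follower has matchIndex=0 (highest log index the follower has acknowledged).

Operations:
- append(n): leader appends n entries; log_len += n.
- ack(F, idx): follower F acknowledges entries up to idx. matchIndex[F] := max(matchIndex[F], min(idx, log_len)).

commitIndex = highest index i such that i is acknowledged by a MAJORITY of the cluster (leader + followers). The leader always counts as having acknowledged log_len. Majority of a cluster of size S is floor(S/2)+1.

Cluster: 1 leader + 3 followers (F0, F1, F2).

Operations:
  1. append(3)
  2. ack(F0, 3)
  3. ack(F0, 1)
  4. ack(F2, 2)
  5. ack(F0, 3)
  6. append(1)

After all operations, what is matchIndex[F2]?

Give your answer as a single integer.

Answer: 2

Derivation:
Op 1: append 3 -> log_len=3
Op 2: F0 acks idx 3 -> match: F0=3 F1=0 F2=0; commitIndex=0
Op 3: F0 acks idx 1 -> match: F0=3 F1=0 F2=0; commitIndex=0
Op 4: F2 acks idx 2 -> match: F0=3 F1=0 F2=2; commitIndex=2
Op 5: F0 acks idx 3 -> match: F0=3 F1=0 F2=2; commitIndex=2
Op 6: append 1 -> log_len=4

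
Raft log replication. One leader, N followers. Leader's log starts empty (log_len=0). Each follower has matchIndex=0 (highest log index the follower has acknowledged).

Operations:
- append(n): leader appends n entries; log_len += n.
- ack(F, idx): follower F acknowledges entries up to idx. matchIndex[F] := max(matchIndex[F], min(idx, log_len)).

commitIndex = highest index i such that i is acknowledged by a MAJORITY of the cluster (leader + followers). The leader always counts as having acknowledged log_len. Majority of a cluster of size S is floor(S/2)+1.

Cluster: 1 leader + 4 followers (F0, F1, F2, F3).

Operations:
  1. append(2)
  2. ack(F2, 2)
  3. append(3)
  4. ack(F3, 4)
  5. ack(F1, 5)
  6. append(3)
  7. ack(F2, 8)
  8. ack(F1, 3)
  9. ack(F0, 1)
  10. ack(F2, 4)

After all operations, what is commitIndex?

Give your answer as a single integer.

Op 1: append 2 -> log_len=2
Op 2: F2 acks idx 2 -> match: F0=0 F1=0 F2=2 F3=0; commitIndex=0
Op 3: append 3 -> log_len=5
Op 4: F3 acks idx 4 -> match: F0=0 F1=0 F2=2 F3=4; commitIndex=2
Op 5: F1 acks idx 5 -> match: F0=0 F1=5 F2=2 F3=4; commitIndex=4
Op 6: append 3 -> log_len=8
Op 7: F2 acks idx 8 -> match: F0=0 F1=5 F2=8 F3=4; commitIndex=5
Op 8: F1 acks idx 3 -> match: F0=0 F1=5 F2=8 F3=4; commitIndex=5
Op 9: F0 acks idx 1 -> match: F0=1 F1=5 F2=8 F3=4; commitIndex=5
Op 10: F2 acks idx 4 -> match: F0=1 F1=5 F2=8 F3=4; commitIndex=5

Answer: 5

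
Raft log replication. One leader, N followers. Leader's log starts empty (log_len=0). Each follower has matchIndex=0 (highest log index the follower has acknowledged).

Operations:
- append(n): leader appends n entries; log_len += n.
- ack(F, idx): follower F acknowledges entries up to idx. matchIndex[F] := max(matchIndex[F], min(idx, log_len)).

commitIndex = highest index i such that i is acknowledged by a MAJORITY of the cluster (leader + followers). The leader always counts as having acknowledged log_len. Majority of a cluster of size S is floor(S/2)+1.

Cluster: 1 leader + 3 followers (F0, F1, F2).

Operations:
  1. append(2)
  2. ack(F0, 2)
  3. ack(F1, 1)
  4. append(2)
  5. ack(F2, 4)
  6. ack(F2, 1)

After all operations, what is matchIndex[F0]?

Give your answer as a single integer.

Op 1: append 2 -> log_len=2
Op 2: F0 acks idx 2 -> match: F0=2 F1=0 F2=0; commitIndex=0
Op 3: F1 acks idx 1 -> match: F0=2 F1=1 F2=0; commitIndex=1
Op 4: append 2 -> log_len=4
Op 5: F2 acks idx 4 -> match: F0=2 F1=1 F2=4; commitIndex=2
Op 6: F2 acks idx 1 -> match: F0=2 F1=1 F2=4; commitIndex=2

Answer: 2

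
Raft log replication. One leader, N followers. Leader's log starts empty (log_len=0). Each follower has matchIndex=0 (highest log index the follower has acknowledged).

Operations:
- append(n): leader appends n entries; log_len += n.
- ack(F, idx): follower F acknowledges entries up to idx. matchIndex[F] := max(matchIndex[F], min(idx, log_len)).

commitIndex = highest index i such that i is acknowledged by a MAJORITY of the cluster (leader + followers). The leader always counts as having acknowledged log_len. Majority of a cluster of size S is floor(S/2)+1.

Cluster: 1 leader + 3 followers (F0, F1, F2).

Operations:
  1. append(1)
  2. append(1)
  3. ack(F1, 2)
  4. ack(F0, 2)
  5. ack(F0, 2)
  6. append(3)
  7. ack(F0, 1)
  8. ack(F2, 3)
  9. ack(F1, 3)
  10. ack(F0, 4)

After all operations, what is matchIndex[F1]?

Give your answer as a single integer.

Op 1: append 1 -> log_len=1
Op 2: append 1 -> log_len=2
Op 3: F1 acks idx 2 -> match: F0=0 F1=2 F2=0; commitIndex=0
Op 4: F0 acks idx 2 -> match: F0=2 F1=2 F2=0; commitIndex=2
Op 5: F0 acks idx 2 -> match: F0=2 F1=2 F2=0; commitIndex=2
Op 6: append 3 -> log_len=5
Op 7: F0 acks idx 1 -> match: F0=2 F1=2 F2=0; commitIndex=2
Op 8: F2 acks idx 3 -> match: F0=2 F1=2 F2=3; commitIndex=2
Op 9: F1 acks idx 3 -> match: F0=2 F1=3 F2=3; commitIndex=3
Op 10: F0 acks idx 4 -> match: F0=4 F1=3 F2=3; commitIndex=3

Answer: 3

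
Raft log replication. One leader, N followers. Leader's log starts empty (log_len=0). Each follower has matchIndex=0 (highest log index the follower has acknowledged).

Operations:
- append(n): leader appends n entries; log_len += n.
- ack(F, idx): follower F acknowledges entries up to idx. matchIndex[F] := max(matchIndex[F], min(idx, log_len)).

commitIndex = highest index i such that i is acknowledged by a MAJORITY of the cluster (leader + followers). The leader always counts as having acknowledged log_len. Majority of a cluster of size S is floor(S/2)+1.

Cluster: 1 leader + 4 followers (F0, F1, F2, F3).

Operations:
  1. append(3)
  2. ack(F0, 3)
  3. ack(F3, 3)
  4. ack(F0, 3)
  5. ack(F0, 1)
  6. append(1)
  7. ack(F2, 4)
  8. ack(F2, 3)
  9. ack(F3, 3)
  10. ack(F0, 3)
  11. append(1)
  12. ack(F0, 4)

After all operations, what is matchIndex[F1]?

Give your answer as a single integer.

Op 1: append 3 -> log_len=3
Op 2: F0 acks idx 3 -> match: F0=3 F1=0 F2=0 F3=0; commitIndex=0
Op 3: F3 acks idx 3 -> match: F0=3 F1=0 F2=0 F3=3; commitIndex=3
Op 4: F0 acks idx 3 -> match: F0=3 F1=0 F2=0 F3=3; commitIndex=3
Op 5: F0 acks idx 1 -> match: F0=3 F1=0 F2=0 F3=3; commitIndex=3
Op 6: append 1 -> log_len=4
Op 7: F2 acks idx 4 -> match: F0=3 F1=0 F2=4 F3=3; commitIndex=3
Op 8: F2 acks idx 3 -> match: F0=3 F1=0 F2=4 F3=3; commitIndex=3
Op 9: F3 acks idx 3 -> match: F0=3 F1=0 F2=4 F3=3; commitIndex=3
Op 10: F0 acks idx 3 -> match: F0=3 F1=0 F2=4 F3=3; commitIndex=3
Op 11: append 1 -> log_len=5
Op 12: F0 acks idx 4 -> match: F0=4 F1=0 F2=4 F3=3; commitIndex=4

Answer: 0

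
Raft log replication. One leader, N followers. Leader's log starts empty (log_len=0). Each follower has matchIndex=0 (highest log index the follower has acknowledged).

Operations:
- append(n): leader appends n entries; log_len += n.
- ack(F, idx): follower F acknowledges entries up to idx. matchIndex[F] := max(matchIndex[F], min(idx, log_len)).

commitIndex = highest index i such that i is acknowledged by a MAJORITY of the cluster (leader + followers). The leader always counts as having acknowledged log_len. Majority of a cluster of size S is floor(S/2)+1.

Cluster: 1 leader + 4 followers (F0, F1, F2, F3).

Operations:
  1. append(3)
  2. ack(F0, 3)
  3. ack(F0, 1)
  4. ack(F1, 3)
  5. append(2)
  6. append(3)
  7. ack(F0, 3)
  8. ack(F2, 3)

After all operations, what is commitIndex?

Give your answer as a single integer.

Op 1: append 3 -> log_len=3
Op 2: F0 acks idx 3 -> match: F0=3 F1=0 F2=0 F3=0; commitIndex=0
Op 3: F0 acks idx 1 -> match: F0=3 F1=0 F2=0 F3=0; commitIndex=0
Op 4: F1 acks idx 3 -> match: F0=3 F1=3 F2=0 F3=0; commitIndex=3
Op 5: append 2 -> log_len=5
Op 6: append 3 -> log_len=8
Op 7: F0 acks idx 3 -> match: F0=3 F1=3 F2=0 F3=0; commitIndex=3
Op 8: F2 acks idx 3 -> match: F0=3 F1=3 F2=3 F3=0; commitIndex=3

Answer: 3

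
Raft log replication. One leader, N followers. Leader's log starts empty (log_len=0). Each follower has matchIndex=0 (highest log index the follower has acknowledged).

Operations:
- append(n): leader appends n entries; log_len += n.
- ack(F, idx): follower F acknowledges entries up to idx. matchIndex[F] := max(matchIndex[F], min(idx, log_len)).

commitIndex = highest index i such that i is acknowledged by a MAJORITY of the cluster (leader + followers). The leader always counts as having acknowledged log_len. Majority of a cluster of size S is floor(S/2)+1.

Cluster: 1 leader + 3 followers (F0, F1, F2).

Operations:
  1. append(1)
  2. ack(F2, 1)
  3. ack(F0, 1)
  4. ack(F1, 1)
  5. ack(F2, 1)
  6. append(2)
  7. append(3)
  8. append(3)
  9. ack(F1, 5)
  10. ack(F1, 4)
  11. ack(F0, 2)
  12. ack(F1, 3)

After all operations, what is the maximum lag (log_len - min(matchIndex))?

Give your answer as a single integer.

Op 1: append 1 -> log_len=1
Op 2: F2 acks idx 1 -> match: F0=0 F1=0 F2=1; commitIndex=0
Op 3: F0 acks idx 1 -> match: F0=1 F1=0 F2=1; commitIndex=1
Op 4: F1 acks idx 1 -> match: F0=1 F1=1 F2=1; commitIndex=1
Op 5: F2 acks idx 1 -> match: F0=1 F1=1 F2=1; commitIndex=1
Op 6: append 2 -> log_len=3
Op 7: append 3 -> log_len=6
Op 8: append 3 -> log_len=9
Op 9: F1 acks idx 5 -> match: F0=1 F1=5 F2=1; commitIndex=1
Op 10: F1 acks idx 4 -> match: F0=1 F1=5 F2=1; commitIndex=1
Op 11: F0 acks idx 2 -> match: F0=2 F1=5 F2=1; commitIndex=2
Op 12: F1 acks idx 3 -> match: F0=2 F1=5 F2=1; commitIndex=2

Answer: 8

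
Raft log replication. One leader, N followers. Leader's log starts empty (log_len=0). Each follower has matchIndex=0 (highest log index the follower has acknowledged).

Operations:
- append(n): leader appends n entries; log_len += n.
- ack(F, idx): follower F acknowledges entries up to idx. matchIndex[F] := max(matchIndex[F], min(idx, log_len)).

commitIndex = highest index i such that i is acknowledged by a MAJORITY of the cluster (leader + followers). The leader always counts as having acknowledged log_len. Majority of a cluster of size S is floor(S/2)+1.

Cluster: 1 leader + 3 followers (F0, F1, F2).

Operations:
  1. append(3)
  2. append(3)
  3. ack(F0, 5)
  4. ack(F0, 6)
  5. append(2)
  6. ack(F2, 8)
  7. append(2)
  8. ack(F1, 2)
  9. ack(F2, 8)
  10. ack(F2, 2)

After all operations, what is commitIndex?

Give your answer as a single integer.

Answer: 6

Derivation:
Op 1: append 3 -> log_len=3
Op 2: append 3 -> log_len=6
Op 3: F0 acks idx 5 -> match: F0=5 F1=0 F2=0; commitIndex=0
Op 4: F0 acks idx 6 -> match: F0=6 F1=0 F2=0; commitIndex=0
Op 5: append 2 -> log_len=8
Op 6: F2 acks idx 8 -> match: F0=6 F1=0 F2=8; commitIndex=6
Op 7: append 2 -> log_len=10
Op 8: F1 acks idx 2 -> match: F0=6 F1=2 F2=8; commitIndex=6
Op 9: F2 acks idx 8 -> match: F0=6 F1=2 F2=8; commitIndex=6
Op 10: F2 acks idx 2 -> match: F0=6 F1=2 F2=8; commitIndex=6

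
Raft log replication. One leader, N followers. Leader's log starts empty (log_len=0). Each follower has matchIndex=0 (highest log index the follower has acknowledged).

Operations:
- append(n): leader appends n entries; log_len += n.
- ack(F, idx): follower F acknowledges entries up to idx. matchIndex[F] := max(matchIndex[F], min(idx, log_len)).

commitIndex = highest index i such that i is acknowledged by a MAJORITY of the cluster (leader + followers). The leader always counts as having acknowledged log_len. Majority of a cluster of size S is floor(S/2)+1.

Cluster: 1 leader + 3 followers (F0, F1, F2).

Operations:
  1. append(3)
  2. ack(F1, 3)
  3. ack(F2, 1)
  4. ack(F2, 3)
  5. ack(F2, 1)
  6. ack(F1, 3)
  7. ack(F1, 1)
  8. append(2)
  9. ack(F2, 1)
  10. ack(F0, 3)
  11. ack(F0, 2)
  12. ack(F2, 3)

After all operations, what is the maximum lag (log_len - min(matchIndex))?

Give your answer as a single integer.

Op 1: append 3 -> log_len=3
Op 2: F1 acks idx 3 -> match: F0=0 F1=3 F2=0; commitIndex=0
Op 3: F2 acks idx 1 -> match: F0=0 F1=3 F2=1; commitIndex=1
Op 4: F2 acks idx 3 -> match: F0=0 F1=3 F2=3; commitIndex=3
Op 5: F2 acks idx 1 -> match: F0=0 F1=3 F2=3; commitIndex=3
Op 6: F1 acks idx 3 -> match: F0=0 F1=3 F2=3; commitIndex=3
Op 7: F1 acks idx 1 -> match: F0=0 F1=3 F2=3; commitIndex=3
Op 8: append 2 -> log_len=5
Op 9: F2 acks idx 1 -> match: F0=0 F1=3 F2=3; commitIndex=3
Op 10: F0 acks idx 3 -> match: F0=3 F1=3 F2=3; commitIndex=3
Op 11: F0 acks idx 2 -> match: F0=3 F1=3 F2=3; commitIndex=3
Op 12: F2 acks idx 3 -> match: F0=3 F1=3 F2=3; commitIndex=3

Answer: 2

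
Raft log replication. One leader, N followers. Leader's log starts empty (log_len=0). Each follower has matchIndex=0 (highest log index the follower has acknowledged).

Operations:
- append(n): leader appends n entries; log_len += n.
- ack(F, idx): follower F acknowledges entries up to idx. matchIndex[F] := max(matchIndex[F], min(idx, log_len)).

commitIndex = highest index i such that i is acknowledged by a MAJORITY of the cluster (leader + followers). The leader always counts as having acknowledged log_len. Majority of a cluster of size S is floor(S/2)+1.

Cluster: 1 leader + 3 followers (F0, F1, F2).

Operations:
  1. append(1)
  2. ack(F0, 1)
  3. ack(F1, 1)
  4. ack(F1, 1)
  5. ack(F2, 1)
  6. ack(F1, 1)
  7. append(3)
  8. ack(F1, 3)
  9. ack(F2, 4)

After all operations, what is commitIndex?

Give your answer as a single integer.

Answer: 3

Derivation:
Op 1: append 1 -> log_len=1
Op 2: F0 acks idx 1 -> match: F0=1 F1=0 F2=0; commitIndex=0
Op 3: F1 acks idx 1 -> match: F0=1 F1=1 F2=0; commitIndex=1
Op 4: F1 acks idx 1 -> match: F0=1 F1=1 F2=0; commitIndex=1
Op 5: F2 acks idx 1 -> match: F0=1 F1=1 F2=1; commitIndex=1
Op 6: F1 acks idx 1 -> match: F0=1 F1=1 F2=1; commitIndex=1
Op 7: append 3 -> log_len=4
Op 8: F1 acks idx 3 -> match: F0=1 F1=3 F2=1; commitIndex=1
Op 9: F2 acks idx 4 -> match: F0=1 F1=3 F2=4; commitIndex=3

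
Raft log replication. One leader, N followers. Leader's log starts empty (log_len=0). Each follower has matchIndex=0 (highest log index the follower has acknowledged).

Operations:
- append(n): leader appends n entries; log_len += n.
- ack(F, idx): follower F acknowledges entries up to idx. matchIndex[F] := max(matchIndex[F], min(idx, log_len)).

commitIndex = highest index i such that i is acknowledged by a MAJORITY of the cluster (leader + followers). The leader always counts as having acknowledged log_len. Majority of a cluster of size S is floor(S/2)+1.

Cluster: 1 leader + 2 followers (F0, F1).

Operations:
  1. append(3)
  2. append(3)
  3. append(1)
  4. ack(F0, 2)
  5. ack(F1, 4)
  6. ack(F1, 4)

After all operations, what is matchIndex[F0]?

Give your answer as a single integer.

Op 1: append 3 -> log_len=3
Op 2: append 3 -> log_len=6
Op 3: append 1 -> log_len=7
Op 4: F0 acks idx 2 -> match: F0=2 F1=0; commitIndex=2
Op 5: F1 acks idx 4 -> match: F0=2 F1=4; commitIndex=4
Op 6: F1 acks idx 4 -> match: F0=2 F1=4; commitIndex=4

Answer: 2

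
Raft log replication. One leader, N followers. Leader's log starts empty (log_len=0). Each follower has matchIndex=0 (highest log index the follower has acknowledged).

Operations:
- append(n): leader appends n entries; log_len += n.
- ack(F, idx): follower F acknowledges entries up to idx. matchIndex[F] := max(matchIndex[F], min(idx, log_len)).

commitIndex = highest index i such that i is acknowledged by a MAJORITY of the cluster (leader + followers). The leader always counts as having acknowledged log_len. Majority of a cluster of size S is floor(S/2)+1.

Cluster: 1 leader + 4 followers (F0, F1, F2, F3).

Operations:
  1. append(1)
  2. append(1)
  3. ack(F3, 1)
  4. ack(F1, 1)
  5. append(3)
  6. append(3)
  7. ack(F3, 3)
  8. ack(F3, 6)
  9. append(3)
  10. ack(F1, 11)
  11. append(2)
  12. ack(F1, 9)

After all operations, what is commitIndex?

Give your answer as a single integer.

Answer: 6

Derivation:
Op 1: append 1 -> log_len=1
Op 2: append 1 -> log_len=2
Op 3: F3 acks idx 1 -> match: F0=0 F1=0 F2=0 F3=1; commitIndex=0
Op 4: F1 acks idx 1 -> match: F0=0 F1=1 F2=0 F3=1; commitIndex=1
Op 5: append 3 -> log_len=5
Op 6: append 3 -> log_len=8
Op 7: F3 acks idx 3 -> match: F0=0 F1=1 F2=0 F3=3; commitIndex=1
Op 8: F3 acks idx 6 -> match: F0=0 F1=1 F2=0 F3=6; commitIndex=1
Op 9: append 3 -> log_len=11
Op 10: F1 acks idx 11 -> match: F0=0 F1=11 F2=0 F3=6; commitIndex=6
Op 11: append 2 -> log_len=13
Op 12: F1 acks idx 9 -> match: F0=0 F1=11 F2=0 F3=6; commitIndex=6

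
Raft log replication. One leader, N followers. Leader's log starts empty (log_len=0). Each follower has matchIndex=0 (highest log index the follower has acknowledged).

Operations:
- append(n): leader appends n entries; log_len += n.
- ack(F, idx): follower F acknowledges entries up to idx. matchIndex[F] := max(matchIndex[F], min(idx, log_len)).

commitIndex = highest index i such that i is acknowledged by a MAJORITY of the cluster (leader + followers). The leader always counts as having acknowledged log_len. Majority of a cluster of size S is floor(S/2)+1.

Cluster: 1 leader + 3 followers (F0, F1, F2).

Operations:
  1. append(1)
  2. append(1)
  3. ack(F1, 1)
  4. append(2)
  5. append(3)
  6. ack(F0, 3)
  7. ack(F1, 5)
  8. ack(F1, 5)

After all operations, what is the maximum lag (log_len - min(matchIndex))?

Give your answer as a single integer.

Op 1: append 1 -> log_len=1
Op 2: append 1 -> log_len=2
Op 3: F1 acks idx 1 -> match: F0=0 F1=1 F2=0; commitIndex=0
Op 4: append 2 -> log_len=4
Op 5: append 3 -> log_len=7
Op 6: F0 acks idx 3 -> match: F0=3 F1=1 F2=0; commitIndex=1
Op 7: F1 acks idx 5 -> match: F0=3 F1=5 F2=0; commitIndex=3
Op 8: F1 acks idx 5 -> match: F0=3 F1=5 F2=0; commitIndex=3

Answer: 7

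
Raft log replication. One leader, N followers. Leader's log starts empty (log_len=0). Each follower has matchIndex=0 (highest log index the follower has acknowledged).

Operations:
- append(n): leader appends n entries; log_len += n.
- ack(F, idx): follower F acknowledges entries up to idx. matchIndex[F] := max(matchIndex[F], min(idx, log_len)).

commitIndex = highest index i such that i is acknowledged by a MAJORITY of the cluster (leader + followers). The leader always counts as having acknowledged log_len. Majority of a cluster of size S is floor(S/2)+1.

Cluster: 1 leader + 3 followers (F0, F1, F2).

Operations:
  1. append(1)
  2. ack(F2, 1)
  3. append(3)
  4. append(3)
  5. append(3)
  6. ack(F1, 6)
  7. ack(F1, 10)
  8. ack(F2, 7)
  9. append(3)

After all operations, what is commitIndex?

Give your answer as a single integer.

Answer: 7

Derivation:
Op 1: append 1 -> log_len=1
Op 2: F2 acks idx 1 -> match: F0=0 F1=0 F2=1; commitIndex=0
Op 3: append 3 -> log_len=4
Op 4: append 3 -> log_len=7
Op 5: append 3 -> log_len=10
Op 6: F1 acks idx 6 -> match: F0=0 F1=6 F2=1; commitIndex=1
Op 7: F1 acks idx 10 -> match: F0=0 F1=10 F2=1; commitIndex=1
Op 8: F2 acks idx 7 -> match: F0=0 F1=10 F2=7; commitIndex=7
Op 9: append 3 -> log_len=13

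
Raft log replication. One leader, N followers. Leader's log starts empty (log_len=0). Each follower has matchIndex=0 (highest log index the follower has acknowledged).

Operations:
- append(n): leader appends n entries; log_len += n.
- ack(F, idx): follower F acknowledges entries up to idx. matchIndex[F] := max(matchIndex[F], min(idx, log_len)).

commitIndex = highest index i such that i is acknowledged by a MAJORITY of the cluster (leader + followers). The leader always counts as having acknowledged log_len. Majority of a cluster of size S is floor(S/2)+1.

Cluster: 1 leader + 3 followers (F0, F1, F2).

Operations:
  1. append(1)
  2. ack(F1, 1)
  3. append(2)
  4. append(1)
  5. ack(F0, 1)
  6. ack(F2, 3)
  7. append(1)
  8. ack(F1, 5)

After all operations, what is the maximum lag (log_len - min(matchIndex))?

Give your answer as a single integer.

Answer: 4

Derivation:
Op 1: append 1 -> log_len=1
Op 2: F1 acks idx 1 -> match: F0=0 F1=1 F2=0; commitIndex=0
Op 3: append 2 -> log_len=3
Op 4: append 1 -> log_len=4
Op 5: F0 acks idx 1 -> match: F0=1 F1=1 F2=0; commitIndex=1
Op 6: F2 acks idx 3 -> match: F0=1 F1=1 F2=3; commitIndex=1
Op 7: append 1 -> log_len=5
Op 8: F1 acks idx 5 -> match: F0=1 F1=5 F2=3; commitIndex=3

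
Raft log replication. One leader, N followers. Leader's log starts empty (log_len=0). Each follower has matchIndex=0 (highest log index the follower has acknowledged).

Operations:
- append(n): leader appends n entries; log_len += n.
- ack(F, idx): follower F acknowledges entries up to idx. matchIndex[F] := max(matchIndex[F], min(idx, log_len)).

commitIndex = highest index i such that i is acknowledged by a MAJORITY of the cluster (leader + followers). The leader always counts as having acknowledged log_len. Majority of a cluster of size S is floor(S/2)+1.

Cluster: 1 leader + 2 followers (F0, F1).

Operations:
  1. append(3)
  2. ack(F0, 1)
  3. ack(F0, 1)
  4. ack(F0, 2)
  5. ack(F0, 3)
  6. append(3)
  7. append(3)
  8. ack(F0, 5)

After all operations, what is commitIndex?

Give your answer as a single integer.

Op 1: append 3 -> log_len=3
Op 2: F0 acks idx 1 -> match: F0=1 F1=0; commitIndex=1
Op 3: F0 acks idx 1 -> match: F0=1 F1=0; commitIndex=1
Op 4: F0 acks idx 2 -> match: F0=2 F1=0; commitIndex=2
Op 5: F0 acks idx 3 -> match: F0=3 F1=0; commitIndex=3
Op 6: append 3 -> log_len=6
Op 7: append 3 -> log_len=9
Op 8: F0 acks idx 5 -> match: F0=5 F1=0; commitIndex=5

Answer: 5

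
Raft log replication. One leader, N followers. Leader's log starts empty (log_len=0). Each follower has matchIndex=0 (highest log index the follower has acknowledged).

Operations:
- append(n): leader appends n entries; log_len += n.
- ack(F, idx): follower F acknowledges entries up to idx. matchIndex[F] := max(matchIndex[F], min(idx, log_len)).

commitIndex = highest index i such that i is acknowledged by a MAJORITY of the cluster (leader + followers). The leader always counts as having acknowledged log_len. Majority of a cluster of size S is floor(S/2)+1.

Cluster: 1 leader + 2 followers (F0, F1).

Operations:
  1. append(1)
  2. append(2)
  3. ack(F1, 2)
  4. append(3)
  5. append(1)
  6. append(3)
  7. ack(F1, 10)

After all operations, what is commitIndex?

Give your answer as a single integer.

Answer: 10

Derivation:
Op 1: append 1 -> log_len=1
Op 2: append 2 -> log_len=3
Op 3: F1 acks idx 2 -> match: F0=0 F1=2; commitIndex=2
Op 4: append 3 -> log_len=6
Op 5: append 1 -> log_len=7
Op 6: append 3 -> log_len=10
Op 7: F1 acks idx 10 -> match: F0=0 F1=10; commitIndex=10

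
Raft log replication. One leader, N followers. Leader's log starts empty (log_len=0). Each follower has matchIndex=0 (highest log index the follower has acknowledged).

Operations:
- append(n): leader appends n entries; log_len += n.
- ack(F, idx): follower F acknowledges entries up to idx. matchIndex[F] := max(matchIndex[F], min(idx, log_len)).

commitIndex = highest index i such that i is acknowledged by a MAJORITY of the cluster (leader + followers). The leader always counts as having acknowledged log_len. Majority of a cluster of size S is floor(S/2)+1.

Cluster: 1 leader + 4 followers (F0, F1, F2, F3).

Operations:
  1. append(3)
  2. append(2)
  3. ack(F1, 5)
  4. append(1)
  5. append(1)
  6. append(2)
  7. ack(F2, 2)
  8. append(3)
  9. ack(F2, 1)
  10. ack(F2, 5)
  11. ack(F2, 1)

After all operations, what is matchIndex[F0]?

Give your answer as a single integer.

Op 1: append 3 -> log_len=3
Op 2: append 2 -> log_len=5
Op 3: F1 acks idx 5 -> match: F0=0 F1=5 F2=0 F3=0; commitIndex=0
Op 4: append 1 -> log_len=6
Op 5: append 1 -> log_len=7
Op 6: append 2 -> log_len=9
Op 7: F2 acks idx 2 -> match: F0=0 F1=5 F2=2 F3=0; commitIndex=2
Op 8: append 3 -> log_len=12
Op 9: F2 acks idx 1 -> match: F0=0 F1=5 F2=2 F3=0; commitIndex=2
Op 10: F2 acks idx 5 -> match: F0=0 F1=5 F2=5 F3=0; commitIndex=5
Op 11: F2 acks idx 1 -> match: F0=0 F1=5 F2=5 F3=0; commitIndex=5

Answer: 0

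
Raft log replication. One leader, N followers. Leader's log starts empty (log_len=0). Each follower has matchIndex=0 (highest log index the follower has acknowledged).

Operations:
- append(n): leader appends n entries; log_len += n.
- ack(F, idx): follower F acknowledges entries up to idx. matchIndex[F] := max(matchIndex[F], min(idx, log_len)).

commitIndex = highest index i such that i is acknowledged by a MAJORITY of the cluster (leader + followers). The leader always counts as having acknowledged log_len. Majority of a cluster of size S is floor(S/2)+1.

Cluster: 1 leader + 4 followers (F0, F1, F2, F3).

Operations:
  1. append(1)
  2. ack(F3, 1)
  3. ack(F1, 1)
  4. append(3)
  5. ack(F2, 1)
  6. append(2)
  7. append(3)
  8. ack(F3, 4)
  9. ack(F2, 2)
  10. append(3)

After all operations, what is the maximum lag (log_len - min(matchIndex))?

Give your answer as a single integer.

Answer: 12

Derivation:
Op 1: append 1 -> log_len=1
Op 2: F3 acks idx 1 -> match: F0=0 F1=0 F2=0 F3=1; commitIndex=0
Op 3: F1 acks idx 1 -> match: F0=0 F1=1 F2=0 F3=1; commitIndex=1
Op 4: append 3 -> log_len=4
Op 5: F2 acks idx 1 -> match: F0=0 F1=1 F2=1 F3=1; commitIndex=1
Op 6: append 2 -> log_len=6
Op 7: append 3 -> log_len=9
Op 8: F3 acks idx 4 -> match: F0=0 F1=1 F2=1 F3=4; commitIndex=1
Op 9: F2 acks idx 2 -> match: F0=0 F1=1 F2=2 F3=4; commitIndex=2
Op 10: append 3 -> log_len=12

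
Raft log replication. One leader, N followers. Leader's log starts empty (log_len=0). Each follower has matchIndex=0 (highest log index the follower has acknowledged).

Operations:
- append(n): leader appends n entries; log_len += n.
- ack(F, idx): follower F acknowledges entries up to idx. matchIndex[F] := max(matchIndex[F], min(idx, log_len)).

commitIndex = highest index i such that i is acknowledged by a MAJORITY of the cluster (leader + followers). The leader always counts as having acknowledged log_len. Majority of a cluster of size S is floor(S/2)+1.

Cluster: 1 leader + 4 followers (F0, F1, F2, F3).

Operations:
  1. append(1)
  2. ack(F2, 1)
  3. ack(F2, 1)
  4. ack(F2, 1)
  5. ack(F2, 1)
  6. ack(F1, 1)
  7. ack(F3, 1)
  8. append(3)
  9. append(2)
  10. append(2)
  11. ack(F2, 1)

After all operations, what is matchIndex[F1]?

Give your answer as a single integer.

Answer: 1

Derivation:
Op 1: append 1 -> log_len=1
Op 2: F2 acks idx 1 -> match: F0=0 F1=0 F2=1 F3=0; commitIndex=0
Op 3: F2 acks idx 1 -> match: F0=0 F1=0 F2=1 F3=0; commitIndex=0
Op 4: F2 acks idx 1 -> match: F0=0 F1=0 F2=1 F3=0; commitIndex=0
Op 5: F2 acks idx 1 -> match: F0=0 F1=0 F2=1 F3=0; commitIndex=0
Op 6: F1 acks idx 1 -> match: F0=0 F1=1 F2=1 F3=0; commitIndex=1
Op 7: F3 acks idx 1 -> match: F0=0 F1=1 F2=1 F3=1; commitIndex=1
Op 8: append 3 -> log_len=4
Op 9: append 2 -> log_len=6
Op 10: append 2 -> log_len=8
Op 11: F2 acks idx 1 -> match: F0=0 F1=1 F2=1 F3=1; commitIndex=1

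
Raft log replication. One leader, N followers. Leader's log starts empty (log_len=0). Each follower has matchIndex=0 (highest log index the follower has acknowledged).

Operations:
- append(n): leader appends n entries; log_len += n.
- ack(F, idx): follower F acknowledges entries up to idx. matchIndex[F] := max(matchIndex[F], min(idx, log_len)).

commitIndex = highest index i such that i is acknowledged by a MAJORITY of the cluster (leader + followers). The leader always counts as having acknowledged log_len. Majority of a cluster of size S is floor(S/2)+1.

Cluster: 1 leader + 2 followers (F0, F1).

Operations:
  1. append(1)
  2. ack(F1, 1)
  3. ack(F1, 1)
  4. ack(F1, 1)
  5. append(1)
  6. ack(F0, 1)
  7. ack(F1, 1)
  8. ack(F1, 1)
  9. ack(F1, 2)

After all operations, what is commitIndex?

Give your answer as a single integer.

Answer: 2

Derivation:
Op 1: append 1 -> log_len=1
Op 2: F1 acks idx 1 -> match: F0=0 F1=1; commitIndex=1
Op 3: F1 acks idx 1 -> match: F0=0 F1=1; commitIndex=1
Op 4: F1 acks idx 1 -> match: F0=0 F1=1; commitIndex=1
Op 5: append 1 -> log_len=2
Op 6: F0 acks idx 1 -> match: F0=1 F1=1; commitIndex=1
Op 7: F1 acks idx 1 -> match: F0=1 F1=1; commitIndex=1
Op 8: F1 acks idx 1 -> match: F0=1 F1=1; commitIndex=1
Op 9: F1 acks idx 2 -> match: F0=1 F1=2; commitIndex=2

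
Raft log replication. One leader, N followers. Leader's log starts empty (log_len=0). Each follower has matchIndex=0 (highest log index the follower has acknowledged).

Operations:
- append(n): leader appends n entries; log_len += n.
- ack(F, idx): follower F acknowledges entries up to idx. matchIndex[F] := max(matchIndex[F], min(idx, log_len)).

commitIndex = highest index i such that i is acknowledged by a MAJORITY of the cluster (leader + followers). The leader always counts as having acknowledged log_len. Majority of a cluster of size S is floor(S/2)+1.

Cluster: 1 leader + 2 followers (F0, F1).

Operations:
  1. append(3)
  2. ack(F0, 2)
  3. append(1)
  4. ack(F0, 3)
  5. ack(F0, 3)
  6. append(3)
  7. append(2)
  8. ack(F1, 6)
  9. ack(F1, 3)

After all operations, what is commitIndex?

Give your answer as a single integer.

Op 1: append 3 -> log_len=3
Op 2: F0 acks idx 2 -> match: F0=2 F1=0; commitIndex=2
Op 3: append 1 -> log_len=4
Op 4: F0 acks idx 3 -> match: F0=3 F1=0; commitIndex=3
Op 5: F0 acks idx 3 -> match: F0=3 F1=0; commitIndex=3
Op 6: append 3 -> log_len=7
Op 7: append 2 -> log_len=9
Op 8: F1 acks idx 6 -> match: F0=3 F1=6; commitIndex=6
Op 9: F1 acks idx 3 -> match: F0=3 F1=6; commitIndex=6

Answer: 6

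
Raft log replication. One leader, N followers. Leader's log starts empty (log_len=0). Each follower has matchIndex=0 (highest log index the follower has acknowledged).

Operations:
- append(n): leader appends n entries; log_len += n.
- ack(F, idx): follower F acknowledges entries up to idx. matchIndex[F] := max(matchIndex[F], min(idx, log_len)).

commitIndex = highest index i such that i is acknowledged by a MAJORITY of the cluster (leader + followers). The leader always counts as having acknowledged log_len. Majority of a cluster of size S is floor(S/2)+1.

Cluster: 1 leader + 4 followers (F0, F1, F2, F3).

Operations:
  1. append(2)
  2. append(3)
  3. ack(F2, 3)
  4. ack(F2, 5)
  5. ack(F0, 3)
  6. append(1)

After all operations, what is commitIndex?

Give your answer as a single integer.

Op 1: append 2 -> log_len=2
Op 2: append 3 -> log_len=5
Op 3: F2 acks idx 3 -> match: F0=0 F1=0 F2=3 F3=0; commitIndex=0
Op 4: F2 acks idx 5 -> match: F0=0 F1=0 F2=5 F3=0; commitIndex=0
Op 5: F0 acks idx 3 -> match: F0=3 F1=0 F2=5 F3=0; commitIndex=3
Op 6: append 1 -> log_len=6

Answer: 3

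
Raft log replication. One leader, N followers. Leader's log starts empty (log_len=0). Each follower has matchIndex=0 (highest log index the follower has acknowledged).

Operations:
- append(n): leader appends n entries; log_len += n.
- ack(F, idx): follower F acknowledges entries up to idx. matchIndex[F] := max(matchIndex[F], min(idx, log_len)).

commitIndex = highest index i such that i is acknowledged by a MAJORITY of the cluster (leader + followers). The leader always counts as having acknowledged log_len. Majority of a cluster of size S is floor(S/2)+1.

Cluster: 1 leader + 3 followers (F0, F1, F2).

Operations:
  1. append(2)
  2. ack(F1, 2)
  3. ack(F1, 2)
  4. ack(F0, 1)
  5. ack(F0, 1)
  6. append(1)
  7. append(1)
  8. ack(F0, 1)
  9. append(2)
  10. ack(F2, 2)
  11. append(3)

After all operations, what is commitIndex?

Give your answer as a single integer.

Answer: 2

Derivation:
Op 1: append 2 -> log_len=2
Op 2: F1 acks idx 2 -> match: F0=0 F1=2 F2=0; commitIndex=0
Op 3: F1 acks idx 2 -> match: F0=0 F1=2 F2=0; commitIndex=0
Op 4: F0 acks idx 1 -> match: F0=1 F1=2 F2=0; commitIndex=1
Op 5: F0 acks idx 1 -> match: F0=1 F1=2 F2=0; commitIndex=1
Op 6: append 1 -> log_len=3
Op 7: append 1 -> log_len=4
Op 8: F0 acks idx 1 -> match: F0=1 F1=2 F2=0; commitIndex=1
Op 9: append 2 -> log_len=6
Op 10: F2 acks idx 2 -> match: F0=1 F1=2 F2=2; commitIndex=2
Op 11: append 3 -> log_len=9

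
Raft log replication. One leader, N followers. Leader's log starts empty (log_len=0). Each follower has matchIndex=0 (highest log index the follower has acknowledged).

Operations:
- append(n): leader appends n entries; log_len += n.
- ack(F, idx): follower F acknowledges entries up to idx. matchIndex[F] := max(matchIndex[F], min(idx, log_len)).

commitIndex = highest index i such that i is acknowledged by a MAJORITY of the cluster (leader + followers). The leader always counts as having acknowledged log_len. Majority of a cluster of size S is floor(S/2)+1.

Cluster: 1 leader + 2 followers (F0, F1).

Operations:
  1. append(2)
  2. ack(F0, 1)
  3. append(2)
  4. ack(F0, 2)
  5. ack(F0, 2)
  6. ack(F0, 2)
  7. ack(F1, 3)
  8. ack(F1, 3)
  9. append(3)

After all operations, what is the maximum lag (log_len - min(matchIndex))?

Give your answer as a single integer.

Op 1: append 2 -> log_len=2
Op 2: F0 acks idx 1 -> match: F0=1 F1=0; commitIndex=1
Op 3: append 2 -> log_len=4
Op 4: F0 acks idx 2 -> match: F0=2 F1=0; commitIndex=2
Op 5: F0 acks idx 2 -> match: F0=2 F1=0; commitIndex=2
Op 6: F0 acks idx 2 -> match: F0=2 F1=0; commitIndex=2
Op 7: F1 acks idx 3 -> match: F0=2 F1=3; commitIndex=3
Op 8: F1 acks idx 3 -> match: F0=2 F1=3; commitIndex=3
Op 9: append 3 -> log_len=7

Answer: 5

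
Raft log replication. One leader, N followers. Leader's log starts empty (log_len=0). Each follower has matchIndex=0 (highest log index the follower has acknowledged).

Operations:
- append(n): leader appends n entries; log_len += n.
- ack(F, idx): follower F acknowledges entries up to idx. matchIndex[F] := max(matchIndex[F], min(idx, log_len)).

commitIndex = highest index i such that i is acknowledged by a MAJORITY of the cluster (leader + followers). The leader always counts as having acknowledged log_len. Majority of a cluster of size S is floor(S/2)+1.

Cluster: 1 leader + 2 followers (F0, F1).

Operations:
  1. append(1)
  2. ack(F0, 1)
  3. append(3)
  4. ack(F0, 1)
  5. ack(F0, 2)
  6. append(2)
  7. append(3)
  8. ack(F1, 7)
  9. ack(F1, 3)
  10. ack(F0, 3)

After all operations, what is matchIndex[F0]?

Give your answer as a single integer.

Op 1: append 1 -> log_len=1
Op 2: F0 acks idx 1 -> match: F0=1 F1=0; commitIndex=1
Op 3: append 3 -> log_len=4
Op 4: F0 acks idx 1 -> match: F0=1 F1=0; commitIndex=1
Op 5: F0 acks idx 2 -> match: F0=2 F1=0; commitIndex=2
Op 6: append 2 -> log_len=6
Op 7: append 3 -> log_len=9
Op 8: F1 acks idx 7 -> match: F0=2 F1=7; commitIndex=7
Op 9: F1 acks idx 3 -> match: F0=2 F1=7; commitIndex=7
Op 10: F0 acks idx 3 -> match: F0=3 F1=7; commitIndex=7

Answer: 3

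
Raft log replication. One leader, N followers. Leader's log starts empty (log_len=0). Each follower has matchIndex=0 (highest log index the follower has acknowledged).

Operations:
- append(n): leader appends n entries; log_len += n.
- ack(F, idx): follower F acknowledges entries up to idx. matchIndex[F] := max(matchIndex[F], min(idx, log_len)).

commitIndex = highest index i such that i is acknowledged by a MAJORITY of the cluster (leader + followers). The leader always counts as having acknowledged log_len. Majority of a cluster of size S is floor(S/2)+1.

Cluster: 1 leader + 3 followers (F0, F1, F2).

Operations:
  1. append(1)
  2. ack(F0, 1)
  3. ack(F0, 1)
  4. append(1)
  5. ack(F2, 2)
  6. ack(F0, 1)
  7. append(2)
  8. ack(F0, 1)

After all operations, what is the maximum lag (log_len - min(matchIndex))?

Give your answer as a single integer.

Op 1: append 1 -> log_len=1
Op 2: F0 acks idx 1 -> match: F0=1 F1=0 F2=0; commitIndex=0
Op 3: F0 acks idx 1 -> match: F0=1 F1=0 F2=0; commitIndex=0
Op 4: append 1 -> log_len=2
Op 5: F2 acks idx 2 -> match: F0=1 F1=0 F2=2; commitIndex=1
Op 6: F0 acks idx 1 -> match: F0=1 F1=0 F2=2; commitIndex=1
Op 7: append 2 -> log_len=4
Op 8: F0 acks idx 1 -> match: F0=1 F1=0 F2=2; commitIndex=1

Answer: 4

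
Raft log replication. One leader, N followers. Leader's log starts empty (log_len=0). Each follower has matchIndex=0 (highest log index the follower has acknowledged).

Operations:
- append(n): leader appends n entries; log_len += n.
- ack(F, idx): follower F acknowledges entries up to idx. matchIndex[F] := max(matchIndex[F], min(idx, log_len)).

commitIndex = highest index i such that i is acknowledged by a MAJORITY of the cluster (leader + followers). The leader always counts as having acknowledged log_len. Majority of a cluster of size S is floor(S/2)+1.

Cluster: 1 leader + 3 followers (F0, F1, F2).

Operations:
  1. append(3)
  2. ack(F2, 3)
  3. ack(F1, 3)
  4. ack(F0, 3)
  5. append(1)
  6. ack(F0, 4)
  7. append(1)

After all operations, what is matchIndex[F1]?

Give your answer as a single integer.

Answer: 3

Derivation:
Op 1: append 3 -> log_len=3
Op 2: F2 acks idx 3 -> match: F0=0 F1=0 F2=3; commitIndex=0
Op 3: F1 acks idx 3 -> match: F0=0 F1=3 F2=3; commitIndex=3
Op 4: F0 acks idx 3 -> match: F0=3 F1=3 F2=3; commitIndex=3
Op 5: append 1 -> log_len=4
Op 6: F0 acks idx 4 -> match: F0=4 F1=3 F2=3; commitIndex=3
Op 7: append 1 -> log_len=5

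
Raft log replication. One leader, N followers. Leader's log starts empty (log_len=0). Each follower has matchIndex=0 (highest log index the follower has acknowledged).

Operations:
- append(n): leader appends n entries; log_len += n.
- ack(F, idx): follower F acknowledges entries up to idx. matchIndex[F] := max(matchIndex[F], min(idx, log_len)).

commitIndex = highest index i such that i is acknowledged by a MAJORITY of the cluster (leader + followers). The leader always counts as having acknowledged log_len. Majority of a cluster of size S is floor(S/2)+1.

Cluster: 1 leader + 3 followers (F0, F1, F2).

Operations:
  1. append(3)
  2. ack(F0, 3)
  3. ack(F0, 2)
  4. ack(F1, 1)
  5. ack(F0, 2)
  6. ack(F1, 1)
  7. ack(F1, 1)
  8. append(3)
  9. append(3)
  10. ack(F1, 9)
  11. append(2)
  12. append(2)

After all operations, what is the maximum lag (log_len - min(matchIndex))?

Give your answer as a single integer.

Answer: 13

Derivation:
Op 1: append 3 -> log_len=3
Op 2: F0 acks idx 3 -> match: F0=3 F1=0 F2=0; commitIndex=0
Op 3: F0 acks idx 2 -> match: F0=3 F1=0 F2=0; commitIndex=0
Op 4: F1 acks idx 1 -> match: F0=3 F1=1 F2=0; commitIndex=1
Op 5: F0 acks idx 2 -> match: F0=3 F1=1 F2=0; commitIndex=1
Op 6: F1 acks idx 1 -> match: F0=3 F1=1 F2=0; commitIndex=1
Op 7: F1 acks idx 1 -> match: F0=3 F1=1 F2=0; commitIndex=1
Op 8: append 3 -> log_len=6
Op 9: append 3 -> log_len=9
Op 10: F1 acks idx 9 -> match: F0=3 F1=9 F2=0; commitIndex=3
Op 11: append 2 -> log_len=11
Op 12: append 2 -> log_len=13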